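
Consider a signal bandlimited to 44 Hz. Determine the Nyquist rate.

88 Hz

Nyquist rate = 2 × 44 Hz = 88 Hz.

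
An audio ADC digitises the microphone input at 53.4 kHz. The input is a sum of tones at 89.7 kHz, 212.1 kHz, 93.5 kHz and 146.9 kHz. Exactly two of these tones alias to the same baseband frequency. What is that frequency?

13.3 kHz

fs/2 = 26.7 kHz.
89.7 kHz mod fs = 36.3 kHz.
36.3 kHz > fs/2 = 26.7 kHz, folds to fs − 36.3 kHz = 17.1 kHz.
212.1 kHz mod fs = 51.9 kHz.
51.9 kHz > fs/2 = 26.7 kHz, folds to fs − 51.9 kHz = 1.5 kHz.
93.5 kHz mod fs = 40.1 kHz.
40.1 kHz > fs/2 = 26.7 kHz, folds to fs − 40.1 kHz = 13.3 kHz.
146.9 kHz mod fs = 40.1 kHz.
40.1 kHz > fs/2 = 26.7 kHz, folds to fs − 40.1 kHz = 13.3 kHz.
93.5 kHz and 146.9 kHz both map to 13.3 kHz.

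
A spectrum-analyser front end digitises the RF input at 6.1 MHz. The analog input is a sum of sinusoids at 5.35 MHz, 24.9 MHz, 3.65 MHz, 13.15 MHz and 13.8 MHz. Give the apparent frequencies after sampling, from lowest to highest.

0.5 MHz, 0.75 MHz, 0.95 MHz, 1.6 MHz, 2.45 MHz

fs/2 = 3.05 MHz.
5.35 MHz > fs/2 = 3.05 MHz, folds to fs − 5.35 MHz = 0.75 MHz.
24.9 MHz mod fs = 0.5 MHz.
0.5 MHz ≤ fs/2 = 3.05 MHz, appears at 0.5 MHz.
3.65 MHz > fs/2 = 3.05 MHz, folds to fs − 3.65 MHz = 2.45 MHz.
13.15 MHz mod fs = 0.95 MHz.
0.95 MHz ≤ fs/2 = 3.05 MHz, appears at 0.95 MHz.
13.8 MHz mod fs = 1.6 MHz.
1.6 MHz ≤ fs/2 = 3.05 MHz, appears at 1.6 MHz.
Distinct values: {0.5 MHz, 0.75 MHz, 0.95 MHz, 1.6 MHz, 2.45 MHz}.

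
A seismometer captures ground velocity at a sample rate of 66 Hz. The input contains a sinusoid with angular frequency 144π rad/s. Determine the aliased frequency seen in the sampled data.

ω = 144π rad/s → f = ω/(2π) = 72 Hz.
72 Hz mod fs = 6 Hz.
6 Hz ≤ fs/2 = 33 Hz, appears at 6 Hz.

6 Hz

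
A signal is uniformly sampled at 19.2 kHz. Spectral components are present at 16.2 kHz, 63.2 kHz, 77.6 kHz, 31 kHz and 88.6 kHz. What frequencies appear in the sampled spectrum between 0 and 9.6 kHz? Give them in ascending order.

fs/2 = 9.6 kHz.
16.2 kHz > fs/2 = 9.6 kHz, folds to fs − 16.2 kHz = 3 kHz.
63.2 kHz mod fs = 5.6 kHz.
5.6 kHz ≤ fs/2 = 9.6 kHz, appears at 5.6 kHz.
77.6 kHz mod fs = 0.8 kHz.
0.8 kHz ≤ fs/2 = 9.6 kHz, appears at 0.8 kHz.
31 kHz mod fs = 11.8 kHz.
11.8 kHz > fs/2 = 9.6 kHz, folds to fs − 11.8 kHz = 7.4 kHz.
88.6 kHz mod fs = 11.8 kHz.
11.8 kHz > fs/2 = 9.6 kHz, folds to fs − 11.8 kHz = 7.4 kHz.
Distinct values: {0.8 kHz, 3 kHz, 5.6 kHz, 7.4 kHz}.

0.8 kHz, 3 kHz, 5.6 kHz, 7.4 kHz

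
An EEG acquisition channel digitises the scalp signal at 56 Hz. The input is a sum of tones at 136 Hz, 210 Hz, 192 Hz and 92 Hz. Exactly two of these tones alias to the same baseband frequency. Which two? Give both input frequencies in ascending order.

fs/2 = 28 Hz.
136 Hz mod fs = 24 Hz.
24 Hz ≤ fs/2 = 28 Hz, appears at 24 Hz.
210 Hz mod fs = 42 Hz.
42 Hz > fs/2 = 28 Hz, folds to fs − 42 Hz = 14 Hz.
192 Hz mod fs = 24 Hz.
24 Hz ≤ fs/2 = 28 Hz, appears at 24 Hz.
92 Hz mod fs = 36 Hz.
36 Hz > fs/2 = 28 Hz, folds to fs − 36 Hz = 20 Hz.
136 Hz and 192 Hz both map to 24 Hz.

136 Hz, 192 Hz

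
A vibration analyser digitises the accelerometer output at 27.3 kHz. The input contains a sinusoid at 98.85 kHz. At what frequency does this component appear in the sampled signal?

10.35 kHz

98.85 kHz mod fs = 16.95 kHz.
16.95 kHz > fs/2 = 13.65 kHz, folds to fs − 16.95 kHz = 10.35 kHz.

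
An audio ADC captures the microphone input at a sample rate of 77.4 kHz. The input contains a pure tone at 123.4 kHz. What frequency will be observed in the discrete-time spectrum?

31.4 kHz

123.4 kHz mod fs = 46 kHz.
46 kHz > fs/2 = 38.7 kHz, folds to fs − 46 kHz = 31.4 kHz.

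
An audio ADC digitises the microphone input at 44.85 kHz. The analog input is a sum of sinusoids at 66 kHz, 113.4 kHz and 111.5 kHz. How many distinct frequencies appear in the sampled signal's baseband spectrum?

fs/2 = 22.425 kHz.
66 kHz mod fs = 21.15 kHz.
21.15 kHz ≤ fs/2 = 22.425 kHz, appears at 21.15 kHz.
113.4 kHz mod fs = 23.7 kHz.
23.7 kHz > fs/2 = 22.425 kHz, folds to fs − 23.7 kHz = 21.15 kHz.
111.5 kHz mod fs = 21.8 kHz.
21.8 kHz ≤ fs/2 = 22.425 kHz, appears at 21.8 kHz.
Distinct values: {21.15 kHz, 21.8 kHz} → 2.

2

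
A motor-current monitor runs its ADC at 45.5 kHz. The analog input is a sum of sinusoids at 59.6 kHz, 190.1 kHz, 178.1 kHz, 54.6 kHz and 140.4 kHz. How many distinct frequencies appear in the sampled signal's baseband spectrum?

4

fs/2 = 22.75 kHz.
59.6 kHz mod fs = 14.1 kHz.
14.1 kHz ≤ fs/2 = 22.75 kHz, appears at 14.1 kHz.
190.1 kHz mod fs = 8.1 kHz.
8.1 kHz ≤ fs/2 = 22.75 kHz, appears at 8.1 kHz.
178.1 kHz mod fs = 41.6 kHz.
41.6 kHz > fs/2 = 22.75 kHz, folds to fs − 41.6 kHz = 3.9 kHz.
54.6 kHz mod fs = 9.1 kHz.
9.1 kHz ≤ fs/2 = 22.75 kHz, appears at 9.1 kHz.
140.4 kHz mod fs = 3.9 kHz.
3.9 kHz ≤ fs/2 = 22.75 kHz, appears at 3.9 kHz.
Distinct values: {3.9 kHz, 8.1 kHz, 9.1 kHz, 14.1 kHz} → 4.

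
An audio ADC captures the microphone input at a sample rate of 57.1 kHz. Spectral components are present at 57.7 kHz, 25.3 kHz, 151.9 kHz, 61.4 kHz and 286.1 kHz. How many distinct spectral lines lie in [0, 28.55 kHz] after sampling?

4

fs/2 = 28.55 kHz.
57.7 kHz mod fs = 0.6 kHz.
0.6 kHz ≤ fs/2 = 28.55 kHz, appears at 0.6 kHz.
25.3 kHz ≤ fs/2 = 28.55 kHz, passes unchanged.
151.9 kHz mod fs = 37.7 kHz.
37.7 kHz > fs/2 = 28.55 kHz, folds to fs − 37.7 kHz = 19.4 kHz.
61.4 kHz mod fs = 4.3 kHz.
4.3 kHz ≤ fs/2 = 28.55 kHz, appears at 4.3 kHz.
286.1 kHz mod fs = 0.6 kHz.
0.6 kHz ≤ fs/2 = 28.55 kHz, appears at 0.6 kHz.
Distinct values: {0.6 kHz, 4.3 kHz, 19.4 kHz, 25.3 kHz} → 4.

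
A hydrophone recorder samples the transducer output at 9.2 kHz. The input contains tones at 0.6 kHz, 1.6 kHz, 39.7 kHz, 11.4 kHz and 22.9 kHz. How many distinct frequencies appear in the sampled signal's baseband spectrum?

fs/2 = 4.6 kHz.
0.6 kHz ≤ fs/2 = 4.6 kHz, passes unchanged.
1.6 kHz ≤ fs/2 = 4.6 kHz, passes unchanged.
39.7 kHz mod fs = 2.9 kHz.
2.9 kHz ≤ fs/2 = 4.6 kHz, appears at 2.9 kHz.
11.4 kHz mod fs = 2.2 kHz.
2.2 kHz ≤ fs/2 = 4.6 kHz, appears at 2.2 kHz.
22.9 kHz mod fs = 4.5 kHz.
4.5 kHz ≤ fs/2 = 4.6 kHz, appears at 4.5 kHz.
Distinct values: {0.6 kHz, 1.6 kHz, 2.2 kHz, 2.9 kHz, 4.5 kHz} → 5.

5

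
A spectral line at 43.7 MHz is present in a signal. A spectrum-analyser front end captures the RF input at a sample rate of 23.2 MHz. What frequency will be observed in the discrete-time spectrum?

2.7 MHz

43.7 MHz mod fs = 20.5 MHz.
20.5 MHz > fs/2 = 11.6 MHz, folds to fs − 20.5 MHz = 2.7 MHz.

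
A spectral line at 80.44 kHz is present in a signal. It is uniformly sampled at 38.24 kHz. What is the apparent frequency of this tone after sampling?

80.44 kHz mod fs = 3.96 kHz.
3.96 kHz ≤ fs/2 = 19.12 kHz, appears at 3.96 kHz.

3.96 kHz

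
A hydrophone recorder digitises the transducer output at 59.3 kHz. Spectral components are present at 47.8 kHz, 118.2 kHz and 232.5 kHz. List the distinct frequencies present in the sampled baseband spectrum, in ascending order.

fs/2 = 29.65 kHz.
47.8 kHz > fs/2 = 29.65 kHz, folds to fs − 47.8 kHz = 11.5 kHz.
118.2 kHz mod fs = 58.9 kHz.
58.9 kHz > fs/2 = 29.65 kHz, folds to fs − 58.9 kHz = 0.4 kHz.
232.5 kHz mod fs = 54.6 kHz.
54.6 kHz > fs/2 = 29.65 kHz, folds to fs − 54.6 kHz = 4.7 kHz.
Distinct values: {0.4 kHz, 4.7 kHz, 11.5 kHz}.

0.4 kHz, 4.7 kHz, 11.5 kHz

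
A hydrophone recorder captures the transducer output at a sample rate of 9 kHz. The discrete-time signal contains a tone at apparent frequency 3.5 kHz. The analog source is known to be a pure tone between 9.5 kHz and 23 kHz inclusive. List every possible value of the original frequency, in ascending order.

Frequencies that alias to 3.5 kHz are k·fs ± 3.5 kHz for integer k ≥ 0.
k=0: 3.5 kHz.
k=1: 5.5 kHz, 12.5 kHz.
k=2: 14.5 kHz, 21.5 kHz.
k=3: 23.5 kHz, 30.5 kHz.
Within [9.5 kHz, 23 kHz]: 12.5 kHz, 14.5 kHz, 21.5 kHz.

12.5 kHz, 14.5 kHz, 21.5 kHz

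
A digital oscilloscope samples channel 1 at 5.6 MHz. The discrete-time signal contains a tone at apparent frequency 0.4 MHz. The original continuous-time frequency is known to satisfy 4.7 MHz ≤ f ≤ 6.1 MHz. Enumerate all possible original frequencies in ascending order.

Frequencies that alias to 0.4 MHz are k·fs ± 0.4 MHz for integer k ≥ 0.
k=0: 0.4 MHz.
k=1: 5.2 MHz, 6 MHz.
k=2: 10.8 MHz, 11.6 MHz.
Within [4.7 MHz, 6.1 MHz]: 5.2 MHz, 6 MHz.

5.2 MHz, 6 MHz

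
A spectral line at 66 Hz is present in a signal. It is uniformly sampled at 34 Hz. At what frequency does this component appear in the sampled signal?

66 Hz mod fs = 32 Hz.
32 Hz > fs/2 = 17 Hz, folds to fs − 32 Hz = 2 Hz.

2 Hz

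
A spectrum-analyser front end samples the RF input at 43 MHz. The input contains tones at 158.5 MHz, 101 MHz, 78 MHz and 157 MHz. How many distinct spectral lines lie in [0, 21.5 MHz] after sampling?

fs/2 = 21.5 MHz.
158.5 MHz mod fs = 29.5 MHz.
29.5 MHz > fs/2 = 21.5 MHz, folds to fs − 29.5 MHz = 13.5 MHz.
101 MHz mod fs = 15 MHz.
15 MHz ≤ fs/2 = 21.5 MHz, appears at 15 MHz.
78 MHz mod fs = 35 MHz.
35 MHz > fs/2 = 21.5 MHz, folds to fs − 35 MHz = 8 MHz.
157 MHz mod fs = 28 MHz.
28 MHz > fs/2 = 21.5 MHz, folds to fs − 28 MHz = 15 MHz.
Distinct values: {8 MHz, 13.5 MHz, 15 MHz} → 3.

3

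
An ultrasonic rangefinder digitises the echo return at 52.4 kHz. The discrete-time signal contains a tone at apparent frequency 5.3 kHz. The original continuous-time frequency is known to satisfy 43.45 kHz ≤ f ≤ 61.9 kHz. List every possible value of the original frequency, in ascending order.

Frequencies that alias to 5.3 kHz are k·fs ± 5.3 kHz for integer k ≥ 0.
k=0: 5.3 kHz.
k=1: 47.1 kHz, 57.7 kHz.
k=2: 99.5 kHz, 110.1 kHz.
Within [43.45 kHz, 61.9 kHz]: 47.1 kHz, 57.7 kHz.

47.1 kHz, 57.7 kHz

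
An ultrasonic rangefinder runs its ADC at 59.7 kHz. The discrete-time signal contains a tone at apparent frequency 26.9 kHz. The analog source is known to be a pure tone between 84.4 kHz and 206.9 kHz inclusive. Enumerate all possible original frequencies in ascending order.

Frequencies that alias to 26.9 kHz are k·fs ± 26.9 kHz for integer k ≥ 0.
k=0: 26.9 kHz.
k=1: 32.8 kHz, 86.6 kHz.
k=2: 92.5 kHz, 146.3 kHz.
k=3: 152.2 kHz, 206 kHz.
k=4: 211.9 kHz, 265.7 kHz.
Within [84.4 kHz, 206.9 kHz]: 86.6 kHz, 92.5 kHz, 146.3 kHz, 152.2 kHz, 206 kHz.

86.6 kHz, 92.5 kHz, 146.3 kHz, 152.2 kHz, 206 kHz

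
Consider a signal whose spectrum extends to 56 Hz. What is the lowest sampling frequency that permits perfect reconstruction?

Nyquist rate = 2 × 56 Hz = 112 Hz.

112 Hz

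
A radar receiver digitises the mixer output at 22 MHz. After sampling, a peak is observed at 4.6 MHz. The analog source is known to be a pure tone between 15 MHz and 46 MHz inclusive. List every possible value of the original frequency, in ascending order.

17.4 MHz, 26.6 MHz, 39.4 MHz

Frequencies that alias to 4.6 MHz are k·fs ± 4.6 MHz for integer k ≥ 0.
k=0: 4.6 MHz.
k=1: 17.4 MHz, 26.6 MHz.
k=2: 39.4 MHz, 48.6 MHz.
k=3: 61.4 MHz, 70.6 MHz.
Within [15 MHz, 46 MHz]: 17.4 MHz, 26.6 MHz, 39.4 MHz.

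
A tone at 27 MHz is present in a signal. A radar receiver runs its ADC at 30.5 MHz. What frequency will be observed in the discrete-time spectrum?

27 MHz > fs/2 = 15.25 MHz, folds to fs − 27 MHz = 3.5 MHz.

3.5 MHz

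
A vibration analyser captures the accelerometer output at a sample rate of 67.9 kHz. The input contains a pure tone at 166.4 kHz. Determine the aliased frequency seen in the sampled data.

166.4 kHz mod fs = 30.6 kHz.
30.6 kHz ≤ fs/2 = 33.95 kHz, appears at 30.6 kHz.

30.6 kHz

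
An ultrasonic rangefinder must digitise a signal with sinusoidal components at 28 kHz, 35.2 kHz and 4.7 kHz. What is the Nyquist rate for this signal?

70.4 kHz

Highest-frequency component: 35.2 kHz.
Nyquist rate = 2 × 35.2 kHz = 70.4 kHz.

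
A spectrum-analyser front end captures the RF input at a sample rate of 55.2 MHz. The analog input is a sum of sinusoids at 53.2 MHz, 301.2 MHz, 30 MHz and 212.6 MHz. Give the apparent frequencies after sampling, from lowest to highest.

fs/2 = 27.6 MHz.
53.2 MHz > fs/2 = 27.6 MHz, folds to fs − 53.2 MHz = 2 MHz.
301.2 MHz mod fs = 25.2 MHz.
25.2 MHz ≤ fs/2 = 27.6 MHz, appears at 25.2 MHz.
30 MHz > fs/2 = 27.6 MHz, folds to fs − 30 MHz = 25.2 MHz.
212.6 MHz mod fs = 47 MHz.
47 MHz > fs/2 = 27.6 MHz, folds to fs − 47 MHz = 8.2 MHz.
Distinct values: {2 MHz, 8.2 MHz, 25.2 MHz}.

2 MHz, 8.2 MHz, 25.2 MHz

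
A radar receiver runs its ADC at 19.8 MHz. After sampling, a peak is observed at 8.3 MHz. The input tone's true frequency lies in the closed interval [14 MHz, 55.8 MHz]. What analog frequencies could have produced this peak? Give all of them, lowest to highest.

Frequencies that alias to 8.3 MHz are k·fs ± 8.3 MHz for integer k ≥ 0.
k=0: 8.3 MHz.
k=1: 11.5 MHz, 28.1 MHz.
k=2: 31.3 MHz, 47.9 MHz.
k=3: 51.1 MHz, 67.7 MHz.
k=4: 70.9 MHz, 87.5 MHz.
Within [14 MHz, 55.8 MHz]: 28.1 MHz, 31.3 MHz, 47.9 MHz, 51.1 MHz.

28.1 MHz, 31.3 MHz, 47.9 MHz, 51.1 MHz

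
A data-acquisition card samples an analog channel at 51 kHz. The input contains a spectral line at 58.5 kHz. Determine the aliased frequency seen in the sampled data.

7.5 kHz

58.5 kHz mod fs = 7.5 kHz.
7.5 kHz ≤ fs/2 = 25.5 kHz, appears at 7.5 kHz.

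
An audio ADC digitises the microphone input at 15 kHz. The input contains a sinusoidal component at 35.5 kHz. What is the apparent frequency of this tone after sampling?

35.5 kHz mod fs = 5.5 kHz.
5.5 kHz ≤ fs/2 = 7.5 kHz, appears at 5.5 kHz.

5.5 kHz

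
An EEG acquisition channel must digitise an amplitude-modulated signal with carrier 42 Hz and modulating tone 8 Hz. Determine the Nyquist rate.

AM sidebands sit at fc ± fm = 34 Hz and 50 Hz.
Highest-frequency component: 50 Hz.
Nyquist rate = 2 × 50 Hz = 100 Hz.

100 Hz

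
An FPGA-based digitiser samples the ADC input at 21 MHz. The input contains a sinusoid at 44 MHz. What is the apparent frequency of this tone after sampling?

44 MHz mod fs = 2 MHz.
2 MHz ≤ fs/2 = 10.5 MHz, appears at 2 MHz.

2 MHz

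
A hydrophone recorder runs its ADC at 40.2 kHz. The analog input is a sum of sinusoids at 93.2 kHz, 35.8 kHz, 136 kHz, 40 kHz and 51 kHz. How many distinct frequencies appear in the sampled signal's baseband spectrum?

5

fs/2 = 20.1 kHz.
93.2 kHz mod fs = 12.8 kHz.
12.8 kHz ≤ fs/2 = 20.1 kHz, appears at 12.8 kHz.
35.8 kHz > fs/2 = 20.1 kHz, folds to fs − 35.8 kHz = 4.4 kHz.
136 kHz mod fs = 15.4 kHz.
15.4 kHz ≤ fs/2 = 20.1 kHz, appears at 15.4 kHz.
40 kHz > fs/2 = 20.1 kHz, folds to fs − 40 kHz = 0.2 kHz.
51 kHz mod fs = 10.8 kHz.
10.8 kHz ≤ fs/2 = 20.1 kHz, appears at 10.8 kHz.
Distinct values: {0.2 kHz, 4.4 kHz, 10.8 kHz, 12.8 kHz, 15.4 kHz} → 5.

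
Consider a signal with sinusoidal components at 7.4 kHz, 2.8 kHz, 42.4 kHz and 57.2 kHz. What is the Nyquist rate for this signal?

Highest-frequency component: 57.2 kHz.
Nyquist rate = 2 × 57.2 kHz = 114.4 kHz.

114.4 kHz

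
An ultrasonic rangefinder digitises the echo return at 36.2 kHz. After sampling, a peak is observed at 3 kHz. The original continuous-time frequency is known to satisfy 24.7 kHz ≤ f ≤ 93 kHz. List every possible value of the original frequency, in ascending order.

33.2 kHz, 39.2 kHz, 69.4 kHz, 75.4 kHz

Frequencies that alias to 3 kHz are k·fs ± 3 kHz for integer k ≥ 0.
k=0: 3 kHz.
k=1: 33.2 kHz, 39.2 kHz.
k=2: 69.4 kHz, 75.4 kHz.
k=3: 105.6 kHz, 111.6 kHz.
Within [24.7 kHz, 93 kHz]: 33.2 kHz, 39.2 kHz, 69.4 kHz, 75.4 kHz.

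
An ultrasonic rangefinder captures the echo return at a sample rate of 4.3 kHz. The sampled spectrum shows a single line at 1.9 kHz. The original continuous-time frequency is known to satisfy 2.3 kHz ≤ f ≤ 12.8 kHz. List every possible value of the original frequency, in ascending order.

2.4 kHz, 6.2 kHz, 6.7 kHz, 10.5 kHz, 11 kHz

Frequencies that alias to 1.9 kHz are k·fs ± 1.9 kHz for integer k ≥ 0.
k=0: 1.9 kHz.
k=1: 2.4 kHz, 6.2 kHz.
k=2: 6.7 kHz, 10.5 kHz.
k=3: 11 kHz, 14.8 kHz.
k=4: 15.3 kHz, 19.1 kHz.
Within [2.3 kHz, 12.8 kHz]: 2.4 kHz, 6.2 kHz, 6.7 kHz, 10.5 kHz, 11 kHz.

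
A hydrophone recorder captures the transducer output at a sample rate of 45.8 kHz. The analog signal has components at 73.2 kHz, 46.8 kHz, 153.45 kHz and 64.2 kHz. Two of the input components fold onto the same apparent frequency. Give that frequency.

18.4 kHz

fs/2 = 22.9 kHz.
73.2 kHz mod fs = 27.4 kHz.
27.4 kHz > fs/2 = 22.9 kHz, folds to fs − 27.4 kHz = 18.4 kHz.
46.8 kHz mod fs = 1 kHz.
1 kHz ≤ fs/2 = 22.9 kHz, appears at 1 kHz.
153.45 kHz mod fs = 16.05 kHz.
16.05 kHz ≤ fs/2 = 22.9 kHz, appears at 16.05 kHz.
64.2 kHz mod fs = 18.4 kHz.
18.4 kHz ≤ fs/2 = 22.9 kHz, appears at 18.4 kHz.
64.2 kHz and 73.2 kHz both map to 18.4 kHz.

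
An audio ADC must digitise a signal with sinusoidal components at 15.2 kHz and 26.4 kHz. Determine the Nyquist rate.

Highest-frequency component: 26.4 kHz.
Nyquist rate = 2 × 26.4 kHz = 52.8 kHz.

52.8 kHz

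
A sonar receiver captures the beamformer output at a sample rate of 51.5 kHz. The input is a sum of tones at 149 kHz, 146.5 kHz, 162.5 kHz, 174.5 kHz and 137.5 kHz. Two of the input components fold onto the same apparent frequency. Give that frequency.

8 kHz

fs/2 = 25.75 kHz.
149 kHz mod fs = 46 kHz.
46 kHz > fs/2 = 25.75 kHz, folds to fs − 46 kHz = 5.5 kHz.
146.5 kHz mod fs = 43.5 kHz.
43.5 kHz > fs/2 = 25.75 kHz, folds to fs − 43.5 kHz = 8 kHz.
162.5 kHz mod fs = 8 kHz.
8 kHz ≤ fs/2 = 25.75 kHz, appears at 8 kHz.
174.5 kHz mod fs = 20 kHz.
20 kHz ≤ fs/2 = 25.75 kHz, appears at 20 kHz.
137.5 kHz mod fs = 34.5 kHz.
34.5 kHz > fs/2 = 25.75 kHz, folds to fs − 34.5 kHz = 17 kHz.
146.5 kHz and 162.5 kHz both map to 8 kHz.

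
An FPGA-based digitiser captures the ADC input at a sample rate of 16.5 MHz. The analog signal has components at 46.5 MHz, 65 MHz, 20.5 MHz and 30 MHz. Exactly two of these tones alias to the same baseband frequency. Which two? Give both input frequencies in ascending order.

30 MHz, 46.5 MHz

fs/2 = 8.25 MHz.
46.5 MHz mod fs = 13.5 MHz.
13.5 MHz > fs/2 = 8.25 MHz, folds to fs − 13.5 MHz = 3 MHz.
65 MHz mod fs = 15.5 MHz.
15.5 MHz > fs/2 = 8.25 MHz, folds to fs − 15.5 MHz = 1 MHz.
20.5 MHz mod fs = 4 MHz.
4 MHz ≤ fs/2 = 8.25 MHz, appears at 4 MHz.
30 MHz mod fs = 13.5 MHz.
13.5 MHz > fs/2 = 8.25 MHz, folds to fs − 13.5 MHz = 3 MHz.
30 MHz and 46.5 MHz both map to 3 MHz.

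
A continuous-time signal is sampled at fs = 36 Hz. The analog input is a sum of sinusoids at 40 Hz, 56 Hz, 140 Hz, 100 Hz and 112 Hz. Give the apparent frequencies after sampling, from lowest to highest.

fs/2 = 18 Hz.
40 Hz mod fs = 4 Hz.
4 Hz ≤ fs/2 = 18 Hz, appears at 4 Hz.
56 Hz mod fs = 20 Hz.
20 Hz > fs/2 = 18 Hz, folds to fs − 20 Hz = 16 Hz.
140 Hz mod fs = 32 Hz.
32 Hz > fs/2 = 18 Hz, folds to fs − 32 Hz = 4 Hz.
100 Hz mod fs = 28 Hz.
28 Hz > fs/2 = 18 Hz, folds to fs − 28 Hz = 8 Hz.
112 Hz mod fs = 4 Hz.
4 Hz ≤ fs/2 = 18 Hz, appears at 4 Hz.
Distinct values: {4 Hz, 8 Hz, 16 Hz}.

4 Hz, 8 Hz, 16 Hz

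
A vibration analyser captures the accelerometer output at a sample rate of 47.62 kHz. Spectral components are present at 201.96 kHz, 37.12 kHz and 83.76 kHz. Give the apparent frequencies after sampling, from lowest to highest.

fs/2 = 23.81 kHz.
201.96 kHz mod fs = 11.48 kHz.
11.48 kHz ≤ fs/2 = 23.81 kHz, appears at 11.48 kHz.
37.12 kHz > fs/2 = 23.81 kHz, folds to fs − 37.12 kHz = 10.5 kHz.
83.76 kHz mod fs = 36.14 kHz.
36.14 kHz > fs/2 = 23.81 kHz, folds to fs − 36.14 kHz = 11.48 kHz.
Distinct values: {10.5 kHz, 11.48 kHz}.

10.5 kHz, 11.48 kHz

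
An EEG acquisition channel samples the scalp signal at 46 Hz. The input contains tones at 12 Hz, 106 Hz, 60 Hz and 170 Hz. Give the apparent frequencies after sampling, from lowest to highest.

fs/2 = 23 Hz.
12 Hz ≤ fs/2 = 23 Hz, passes unchanged.
106 Hz mod fs = 14 Hz.
14 Hz ≤ fs/2 = 23 Hz, appears at 14 Hz.
60 Hz mod fs = 14 Hz.
14 Hz ≤ fs/2 = 23 Hz, appears at 14 Hz.
170 Hz mod fs = 32 Hz.
32 Hz > fs/2 = 23 Hz, folds to fs − 32 Hz = 14 Hz.
Distinct values: {12 Hz, 14 Hz}.

12 Hz, 14 Hz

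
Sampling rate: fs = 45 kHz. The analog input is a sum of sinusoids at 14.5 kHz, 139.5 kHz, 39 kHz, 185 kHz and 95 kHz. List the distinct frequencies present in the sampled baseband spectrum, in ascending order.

fs/2 = 22.5 kHz.
14.5 kHz ≤ fs/2 = 22.5 kHz, passes unchanged.
139.5 kHz mod fs = 4.5 kHz.
4.5 kHz ≤ fs/2 = 22.5 kHz, appears at 4.5 kHz.
39 kHz > fs/2 = 22.5 kHz, folds to fs − 39 kHz = 6 kHz.
185 kHz mod fs = 5 kHz.
5 kHz ≤ fs/2 = 22.5 kHz, appears at 5 kHz.
95 kHz mod fs = 5 kHz.
5 kHz ≤ fs/2 = 22.5 kHz, appears at 5 kHz.
Distinct values: {4.5 kHz, 5 kHz, 6 kHz, 14.5 kHz}.

4.5 kHz, 5 kHz, 6 kHz, 14.5 kHz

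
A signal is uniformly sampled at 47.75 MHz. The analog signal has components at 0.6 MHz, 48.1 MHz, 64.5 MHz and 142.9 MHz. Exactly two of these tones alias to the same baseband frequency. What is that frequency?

fs/2 = 23.875 MHz.
0.6 MHz ≤ fs/2 = 23.875 MHz, passes unchanged.
48.1 MHz mod fs = 0.35 MHz.
0.35 MHz ≤ fs/2 = 23.875 MHz, appears at 0.35 MHz.
64.5 MHz mod fs = 16.75 MHz.
16.75 MHz ≤ fs/2 = 23.875 MHz, appears at 16.75 MHz.
142.9 MHz mod fs = 47.4 MHz.
47.4 MHz > fs/2 = 23.875 MHz, folds to fs − 47.4 MHz = 0.35 MHz.
48.1 MHz and 142.9 MHz both map to 0.35 MHz.

0.35 MHz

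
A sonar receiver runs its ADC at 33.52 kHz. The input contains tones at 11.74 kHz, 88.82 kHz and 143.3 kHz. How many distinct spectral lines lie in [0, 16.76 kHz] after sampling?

fs/2 = 16.76 kHz.
11.74 kHz ≤ fs/2 = 16.76 kHz, passes unchanged.
88.82 kHz mod fs = 21.78 kHz.
21.78 kHz > fs/2 = 16.76 kHz, folds to fs − 21.78 kHz = 11.74 kHz.
143.3 kHz mod fs = 9.22 kHz.
9.22 kHz ≤ fs/2 = 16.76 kHz, appears at 9.22 kHz.
Distinct values: {9.22 kHz, 11.74 kHz} → 2.

2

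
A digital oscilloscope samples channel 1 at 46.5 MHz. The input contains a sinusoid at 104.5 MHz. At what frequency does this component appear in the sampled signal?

11.5 MHz

104.5 MHz mod fs = 11.5 MHz.
11.5 MHz ≤ fs/2 = 23.25 MHz, appears at 11.5 MHz.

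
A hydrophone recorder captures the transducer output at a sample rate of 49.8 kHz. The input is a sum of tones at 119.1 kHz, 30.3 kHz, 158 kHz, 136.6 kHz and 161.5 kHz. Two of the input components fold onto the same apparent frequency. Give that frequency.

19.5 kHz

fs/2 = 24.9 kHz.
119.1 kHz mod fs = 19.5 kHz.
19.5 kHz ≤ fs/2 = 24.9 kHz, appears at 19.5 kHz.
30.3 kHz > fs/2 = 24.9 kHz, folds to fs − 30.3 kHz = 19.5 kHz.
158 kHz mod fs = 8.6 kHz.
8.6 kHz ≤ fs/2 = 24.9 kHz, appears at 8.6 kHz.
136.6 kHz mod fs = 37 kHz.
37 kHz > fs/2 = 24.9 kHz, folds to fs − 37 kHz = 12.8 kHz.
161.5 kHz mod fs = 12.1 kHz.
12.1 kHz ≤ fs/2 = 24.9 kHz, appears at 12.1 kHz.
30.3 kHz and 119.1 kHz both map to 19.5 kHz.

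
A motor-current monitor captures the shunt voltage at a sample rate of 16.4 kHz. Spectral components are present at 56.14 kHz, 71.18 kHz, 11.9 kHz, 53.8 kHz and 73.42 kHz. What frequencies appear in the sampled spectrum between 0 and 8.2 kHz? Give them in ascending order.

fs/2 = 8.2 kHz.
56.14 kHz mod fs = 6.94 kHz.
6.94 kHz ≤ fs/2 = 8.2 kHz, appears at 6.94 kHz.
71.18 kHz mod fs = 5.58 kHz.
5.58 kHz ≤ fs/2 = 8.2 kHz, appears at 5.58 kHz.
11.9 kHz > fs/2 = 8.2 kHz, folds to fs − 11.9 kHz = 4.5 kHz.
53.8 kHz mod fs = 4.6 kHz.
4.6 kHz ≤ fs/2 = 8.2 kHz, appears at 4.6 kHz.
73.42 kHz mod fs = 7.82 kHz.
7.82 kHz ≤ fs/2 = 8.2 kHz, appears at 7.82 kHz.
Distinct values: {4.5 kHz, 4.6 kHz, 5.58 kHz, 6.94 kHz, 7.82 kHz}.

4.5 kHz, 4.6 kHz, 5.58 kHz, 6.94 kHz, 7.82 kHz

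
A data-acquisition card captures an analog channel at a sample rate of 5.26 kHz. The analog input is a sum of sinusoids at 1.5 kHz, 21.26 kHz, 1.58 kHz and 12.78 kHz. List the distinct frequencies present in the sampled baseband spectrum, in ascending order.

0.22 kHz, 1.5 kHz, 1.58 kHz, 2.26 kHz

fs/2 = 2.63 kHz.
1.5 kHz ≤ fs/2 = 2.63 kHz, passes unchanged.
21.26 kHz mod fs = 0.22 kHz.
0.22 kHz ≤ fs/2 = 2.63 kHz, appears at 0.22 kHz.
1.58 kHz ≤ fs/2 = 2.63 kHz, passes unchanged.
12.78 kHz mod fs = 2.26 kHz.
2.26 kHz ≤ fs/2 = 2.63 kHz, appears at 2.26 kHz.
Distinct values: {0.22 kHz, 1.5 kHz, 1.58 kHz, 2.26 kHz}.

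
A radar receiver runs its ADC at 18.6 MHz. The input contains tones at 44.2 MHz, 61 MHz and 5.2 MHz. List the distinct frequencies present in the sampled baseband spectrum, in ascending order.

fs/2 = 9.3 MHz.
44.2 MHz mod fs = 7 MHz.
7 MHz ≤ fs/2 = 9.3 MHz, appears at 7 MHz.
61 MHz mod fs = 5.2 MHz.
5.2 MHz ≤ fs/2 = 9.3 MHz, appears at 5.2 MHz.
5.2 MHz ≤ fs/2 = 9.3 MHz, passes unchanged.
Distinct values: {5.2 MHz, 7 MHz}.

5.2 MHz, 7 MHz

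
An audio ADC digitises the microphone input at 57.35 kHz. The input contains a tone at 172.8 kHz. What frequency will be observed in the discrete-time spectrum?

172.8 kHz mod fs = 0.75 kHz.
0.75 kHz ≤ fs/2 = 28.675 kHz, appears at 0.75 kHz.

0.75 kHz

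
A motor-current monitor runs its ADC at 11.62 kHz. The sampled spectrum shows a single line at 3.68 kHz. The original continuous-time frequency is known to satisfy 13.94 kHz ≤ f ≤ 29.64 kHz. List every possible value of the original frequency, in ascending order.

Frequencies that alias to 3.68 kHz are k·fs ± 3.68 kHz for integer k ≥ 0.
k=0: 3.68 kHz.
k=1: 7.94 kHz, 15.3 kHz.
k=2: 19.56 kHz, 26.92 kHz.
k=3: 31.18 kHz, 38.54 kHz.
Within [13.94 kHz, 29.64 kHz]: 15.3 kHz, 19.56 kHz, 26.92 kHz.

15.3 kHz, 19.56 kHz, 26.92 kHz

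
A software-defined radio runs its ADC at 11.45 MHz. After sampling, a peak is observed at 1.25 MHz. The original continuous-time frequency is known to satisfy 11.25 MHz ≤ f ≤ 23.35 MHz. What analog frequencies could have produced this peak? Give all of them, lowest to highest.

Frequencies that alias to 1.25 MHz are k·fs ± 1.25 MHz for integer k ≥ 0.
k=0: 1.25 MHz.
k=1: 10.2 MHz, 12.7 MHz.
k=2: 21.65 MHz, 24.15 MHz.
k=3: 33.1 MHz, 35.6 MHz.
Within [11.25 MHz, 23.35 MHz]: 12.7 MHz, 21.65 MHz.

12.7 MHz, 21.65 MHz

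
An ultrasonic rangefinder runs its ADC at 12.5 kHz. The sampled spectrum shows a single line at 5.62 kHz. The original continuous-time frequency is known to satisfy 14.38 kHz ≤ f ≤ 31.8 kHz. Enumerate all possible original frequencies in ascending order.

Frequencies that alias to 5.62 kHz are k·fs ± 5.62 kHz for integer k ≥ 0.
k=0: 5.62 kHz.
k=1: 6.88 kHz, 18.12 kHz.
k=2: 19.38 kHz, 30.62 kHz.
k=3: 31.88 kHz, 43.12 kHz.
Within [14.38 kHz, 31.8 kHz]: 18.12 kHz, 19.38 kHz, 30.62 kHz.

18.12 kHz, 19.38 kHz, 30.62 kHz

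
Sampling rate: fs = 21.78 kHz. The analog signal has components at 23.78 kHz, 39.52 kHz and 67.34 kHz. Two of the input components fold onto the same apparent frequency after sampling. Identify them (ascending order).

fs/2 = 10.89 kHz.
23.78 kHz mod fs = 2 kHz.
2 kHz ≤ fs/2 = 10.89 kHz, appears at 2 kHz.
39.52 kHz mod fs = 17.74 kHz.
17.74 kHz > fs/2 = 10.89 kHz, folds to fs − 17.74 kHz = 4.04 kHz.
67.34 kHz mod fs = 2 kHz.
2 kHz ≤ fs/2 = 10.89 kHz, appears at 2 kHz.
23.78 kHz and 67.34 kHz both map to 2 kHz.

23.78 kHz, 67.34 kHz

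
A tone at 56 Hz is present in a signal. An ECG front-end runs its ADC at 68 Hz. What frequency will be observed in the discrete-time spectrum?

12 Hz

56 Hz > fs/2 = 34 Hz, folds to fs − 56 Hz = 12 Hz.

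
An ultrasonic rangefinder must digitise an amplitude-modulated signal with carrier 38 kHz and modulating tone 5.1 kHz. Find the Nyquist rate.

86.2 kHz

AM sidebands sit at fc ± fm = 32.9 kHz and 43.1 kHz.
Highest-frequency component: 43.1 kHz.
Nyquist rate = 2 × 43.1 kHz = 86.2 kHz.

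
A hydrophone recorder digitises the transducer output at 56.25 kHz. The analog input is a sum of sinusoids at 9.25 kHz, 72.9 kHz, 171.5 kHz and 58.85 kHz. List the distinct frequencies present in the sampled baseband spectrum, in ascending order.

fs/2 = 28.125 kHz.
9.25 kHz ≤ fs/2 = 28.125 kHz, passes unchanged.
72.9 kHz mod fs = 16.65 kHz.
16.65 kHz ≤ fs/2 = 28.125 kHz, appears at 16.65 kHz.
171.5 kHz mod fs = 2.75 kHz.
2.75 kHz ≤ fs/2 = 28.125 kHz, appears at 2.75 kHz.
58.85 kHz mod fs = 2.6 kHz.
2.6 kHz ≤ fs/2 = 28.125 kHz, appears at 2.6 kHz.
Distinct values: {2.6 kHz, 2.75 kHz, 9.25 kHz, 16.65 kHz}.

2.6 kHz, 2.75 kHz, 9.25 kHz, 16.65 kHz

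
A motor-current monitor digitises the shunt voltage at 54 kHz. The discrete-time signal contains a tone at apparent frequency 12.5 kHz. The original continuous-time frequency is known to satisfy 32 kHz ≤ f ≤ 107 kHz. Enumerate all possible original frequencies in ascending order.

41.5 kHz, 66.5 kHz, 95.5 kHz

Frequencies that alias to 12.5 kHz are k·fs ± 12.5 kHz for integer k ≥ 0.
k=0: 12.5 kHz.
k=1: 41.5 kHz, 66.5 kHz.
k=2: 95.5 kHz, 120.5 kHz.
k=3: 149.5 kHz, 174.5 kHz.
Within [32 kHz, 107 kHz]: 41.5 kHz, 66.5 kHz, 95.5 kHz.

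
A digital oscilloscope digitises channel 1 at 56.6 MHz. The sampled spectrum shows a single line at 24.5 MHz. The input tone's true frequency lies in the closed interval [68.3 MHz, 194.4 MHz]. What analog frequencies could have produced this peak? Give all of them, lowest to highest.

Frequencies that alias to 24.5 MHz are k·fs ± 24.5 MHz for integer k ≥ 0.
k=0: 24.5 MHz.
k=1: 32.1 MHz, 81.1 MHz.
k=2: 88.7 MHz, 137.7 MHz.
k=3: 145.3 MHz, 194.3 MHz.
k=4: 201.9 MHz, 250.9 MHz.
Within [68.3 MHz, 194.4 MHz]: 81.1 MHz, 88.7 MHz, 137.7 MHz, 145.3 MHz, 194.3 MHz.

81.1 MHz, 88.7 MHz, 137.7 MHz, 145.3 MHz, 194.3 MHz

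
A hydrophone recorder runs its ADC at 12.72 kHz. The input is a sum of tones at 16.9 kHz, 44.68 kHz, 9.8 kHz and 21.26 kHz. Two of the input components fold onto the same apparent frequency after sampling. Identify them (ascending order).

16.9 kHz, 21.26 kHz

fs/2 = 6.36 kHz.
16.9 kHz mod fs = 4.18 kHz.
4.18 kHz ≤ fs/2 = 6.36 kHz, appears at 4.18 kHz.
44.68 kHz mod fs = 6.52 kHz.
6.52 kHz > fs/2 = 6.36 kHz, folds to fs − 6.52 kHz = 6.2 kHz.
9.8 kHz > fs/2 = 6.36 kHz, folds to fs − 9.8 kHz = 2.92 kHz.
21.26 kHz mod fs = 8.54 kHz.
8.54 kHz > fs/2 = 6.36 kHz, folds to fs − 8.54 kHz = 4.18 kHz.
16.9 kHz and 21.26 kHz both map to 4.18 kHz.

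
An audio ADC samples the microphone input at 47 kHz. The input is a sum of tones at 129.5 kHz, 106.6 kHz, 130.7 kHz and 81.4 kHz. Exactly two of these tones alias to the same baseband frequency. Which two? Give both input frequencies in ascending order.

fs/2 = 23.5 kHz.
129.5 kHz mod fs = 35.5 kHz.
35.5 kHz > fs/2 = 23.5 kHz, folds to fs − 35.5 kHz = 11.5 kHz.
106.6 kHz mod fs = 12.6 kHz.
12.6 kHz ≤ fs/2 = 23.5 kHz, appears at 12.6 kHz.
130.7 kHz mod fs = 36.7 kHz.
36.7 kHz > fs/2 = 23.5 kHz, folds to fs − 36.7 kHz = 10.3 kHz.
81.4 kHz mod fs = 34.4 kHz.
34.4 kHz > fs/2 = 23.5 kHz, folds to fs − 34.4 kHz = 12.6 kHz.
81.4 kHz and 106.6 kHz both map to 12.6 kHz.

81.4 kHz, 106.6 kHz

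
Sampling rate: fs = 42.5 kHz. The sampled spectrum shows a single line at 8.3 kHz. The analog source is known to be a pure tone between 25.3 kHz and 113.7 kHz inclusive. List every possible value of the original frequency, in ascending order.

34.2 kHz, 50.8 kHz, 76.7 kHz, 93.3 kHz

Frequencies that alias to 8.3 kHz are k·fs ± 8.3 kHz for integer k ≥ 0.
k=0: 8.3 kHz.
k=1: 34.2 kHz, 50.8 kHz.
k=2: 76.7 kHz, 93.3 kHz.
k=3: 119.2 kHz, 135.8 kHz.
Within [25.3 kHz, 113.7 kHz]: 34.2 kHz, 50.8 kHz, 76.7 kHz, 93.3 kHz.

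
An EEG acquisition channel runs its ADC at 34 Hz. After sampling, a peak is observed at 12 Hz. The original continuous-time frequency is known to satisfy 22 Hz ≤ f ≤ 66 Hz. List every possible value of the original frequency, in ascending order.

Frequencies that alias to 12 Hz are k·fs ± 12 Hz for integer k ≥ 0.
k=0: 12 Hz.
k=1: 22 Hz, 46 Hz.
k=2: 56 Hz, 80 Hz.
k=3: 90 Hz, 114 Hz.
Within [22 Hz, 66 Hz]: 22 Hz, 46 Hz, 56 Hz.

22 Hz, 46 Hz, 56 Hz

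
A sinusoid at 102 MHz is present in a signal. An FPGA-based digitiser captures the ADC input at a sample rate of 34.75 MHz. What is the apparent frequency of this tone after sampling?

102 MHz mod fs = 32.5 MHz.
32.5 MHz > fs/2 = 17.375 MHz, folds to fs − 32.5 MHz = 2.25 MHz.

2.25 MHz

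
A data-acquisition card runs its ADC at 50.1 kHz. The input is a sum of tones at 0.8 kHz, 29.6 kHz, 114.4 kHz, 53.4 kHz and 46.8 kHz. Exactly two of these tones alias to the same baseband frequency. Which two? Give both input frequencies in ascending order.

46.8 kHz, 53.4 kHz

fs/2 = 25.05 kHz.
0.8 kHz ≤ fs/2 = 25.05 kHz, passes unchanged.
29.6 kHz > fs/2 = 25.05 kHz, folds to fs − 29.6 kHz = 20.5 kHz.
114.4 kHz mod fs = 14.2 kHz.
14.2 kHz ≤ fs/2 = 25.05 kHz, appears at 14.2 kHz.
53.4 kHz mod fs = 3.3 kHz.
3.3 kHz ≤ fs/2 = 25.05 kHz, appears at 3.3 kHz.
46.8 kHz > fs/2 = 25.05 kHz, folds to fs − 46.8 kHz = 3.3 kHz.
46.8 kHz and 53.4 kHz both map to 3.3 kHz.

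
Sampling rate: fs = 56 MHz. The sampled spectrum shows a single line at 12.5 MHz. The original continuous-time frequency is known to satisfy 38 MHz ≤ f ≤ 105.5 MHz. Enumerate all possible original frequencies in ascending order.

Frequencies that alias to 12.5 MHz are k·fs ± 12.5 MHz for integer k ≥ 0.
k=0: 12.5 MHz.
k=1: 43.5 MHz, 68.5 MHz.
k=2: 99.5 MHz, 124.5 MHz.
k=3: 155.5 MHz, 180.5 MHz.
Within [38 MHz, 105.5 MHz]: 43.5 MHz, 68.5 MHz, 99.5 MHz.

43.5 MHz, 68.5 MHz, 99.5 MHz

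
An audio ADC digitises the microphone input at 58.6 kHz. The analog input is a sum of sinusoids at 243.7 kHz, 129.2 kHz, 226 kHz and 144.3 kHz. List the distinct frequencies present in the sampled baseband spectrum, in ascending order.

fs/2 = 29.3 kHz.
243.7 kHz mod fs = 9.3 kHz.
9.3 kHz ≤ fs/2 = 29.3 kHz, appears at 9.3 kHz.
129.2 kHz mod fs = 12 kHz.
12 kHz ≤ fs/2 = 29.3 kHz, appears at 12 kHz.
226 kHz mod fs = 50.2 kHz.
50.2 kHz > fs/2 = 29.3 kHz, folds to fs − 50.2 kHz = 8.4 kHz.
144.3 kHz mod fs = 27.1 kHz.
27.1 kHz ≤ fs/2 = 29.3 kHz, appears at 27.1 kHz.
Distinct values: {8.4 kHz, 9.3 kHz, 12 kHz, 27.1 kHz}.

8.4 kHz, 9.3 kHz, 12 kHz, 27.1 kHz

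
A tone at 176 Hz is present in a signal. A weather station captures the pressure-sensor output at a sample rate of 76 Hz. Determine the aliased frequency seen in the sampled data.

24 Hz

176 Hz mod fs = 24 Hz.
24 Hz ≤ fs/2 = 38 Hz, appears at 24 Hz.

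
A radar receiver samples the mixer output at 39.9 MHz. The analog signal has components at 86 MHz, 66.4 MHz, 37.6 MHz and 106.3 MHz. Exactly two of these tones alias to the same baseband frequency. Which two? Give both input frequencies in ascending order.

fs/2 = 19.95 MHz.
86 MHz mod fs = 6.2 MHz.
6.2 MHz ≤ fs/2 = 19.95 MHz, appears at 6.2 MHz.
66.4 MHz mod fs = 26.5 MHz.
26.5 MHz > fs/2 = 19.95 MHz, folds to fs − 26.5 MHz = 13.4 MHz.
37.6 MHz > fs/2 = 19.95 MHz, folds to fs − 37.6 MHz = 2.3 MHz.
106.3 MHz mod fs = 26.5 MHz.
26.5 MHz > fs/2 = 19.95 MHz, folds to fs − 26.5 MHz = 13.4 MHz.
66.4 MHz and 106.3 MHz both map to 13.4 MHz.

66.4 MHz, 106.3 MHz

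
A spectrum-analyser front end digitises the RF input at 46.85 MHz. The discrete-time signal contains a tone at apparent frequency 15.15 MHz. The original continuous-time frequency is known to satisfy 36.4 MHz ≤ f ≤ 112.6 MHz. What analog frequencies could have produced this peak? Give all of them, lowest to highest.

62 MHz, 78.55 MHz, 108.85 MHz

Frequencies that alias to 15.15 MHz are k·fs ± 15.15 MHz for integer k ≥ 0.
k=0: 15.15 MHz.
k=1: 31.7 MHz, 62 MHz.
k=2: 78.55 MHz, 108.85 MHz.
k=3: 125.4 MHz, 155.7 MHz.
Within [36.4 MHz, 112.6 MHz]: 62 MHz, 78.55 MHz, 108.85 MHz.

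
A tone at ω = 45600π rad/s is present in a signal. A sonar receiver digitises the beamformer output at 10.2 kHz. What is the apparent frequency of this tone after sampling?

2.4 kHz

ω = 45600π rad/s → f = ω/(2π) = 22800 Hz = 22.8 kHz.
22.8 kHz mod fs = 2.4 kHz.
2.4 kHz ≤ fs/2 = 5.1 kHz, appears at 2.4 kHz.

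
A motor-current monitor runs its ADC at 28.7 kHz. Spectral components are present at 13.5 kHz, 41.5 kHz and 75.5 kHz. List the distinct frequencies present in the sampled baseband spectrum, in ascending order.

fs/2 = 14.35 kHz.
13.5 kHz ≤ fs/2 = 14.35 kHz, passes unchanged.
41.5 kHz mod fs = 12.8 kHz.
12.8 kHz ≤ fs/2 = 14.35 kHz, appears at 12.8 kHz.
75.5 kHz mod fs = 18.1 kHz.
18.1 kHz > fs/2 = 14.35 kHz, folds to fs − 18.1 kHz = 10.6 kHz.
Distinct values: {10.6 kHz, 12.8 kHz, 13.5 kHz}.

10.6 kHz, 12.8 kHz, 13.5 kHz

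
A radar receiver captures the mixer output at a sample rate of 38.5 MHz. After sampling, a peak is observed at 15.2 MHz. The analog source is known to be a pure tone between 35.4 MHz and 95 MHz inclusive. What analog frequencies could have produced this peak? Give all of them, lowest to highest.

Frequencies that alias to 15.2 MHz are k·fs ± 15.2 MHz for integer k ≥ 0.
k=0: 15.2 MHz.
k=1: 23.3 MHz, 53.7 MHz.
k=2: 61.8 MHz, 92.2 MHz.
k=3: 100.3 MHz, 130.7 MHz.
Within [35.4 MHz, 95 MHz]: 53.7 MHz, 61.8 MHz, 92.2 MHz.

53.7 MHz, 61.8 MHz, 92.2 MHz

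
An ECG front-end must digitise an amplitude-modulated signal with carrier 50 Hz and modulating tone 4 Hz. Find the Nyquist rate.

108 Hz

AM sidebands sit at fc ± fm = 46 Hz and 54 Hz.
Highest-frequency component: 54 Hz.
Nyquist rate = 2 × 54 Hz = 108 Hz.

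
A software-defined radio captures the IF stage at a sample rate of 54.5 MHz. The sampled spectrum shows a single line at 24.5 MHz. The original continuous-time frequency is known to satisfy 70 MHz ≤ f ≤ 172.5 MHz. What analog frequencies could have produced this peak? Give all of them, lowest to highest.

79 MHz, 84.5 MHz, 133.5 MHz, 139 MHz

Frequencies that alias to 24.5 MHz are k·fs ± 24.5 MHz for integer k ≥ 0.
k=0: 24.5 MHz.
k=1: 30 MHz, 79 MHz.
k=2: 84.5 MHz, 133.5 MHz.
k=3: 139 MHz, 188 MHz.
k=4: 193.5 MHz, 242.5 MHz.
Within [70 MHz, 172.5 MHz]: 79 MHz, 84.5 MHz, 133.5 MHz, 139 MHz.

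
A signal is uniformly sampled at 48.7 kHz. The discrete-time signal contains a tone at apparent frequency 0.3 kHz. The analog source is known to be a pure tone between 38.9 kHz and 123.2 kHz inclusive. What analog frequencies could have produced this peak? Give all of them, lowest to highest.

48.4 kHz, 49 kHz, 97.1 kHz, 97.7 kHz

Frequencies that alias to 0.3 kHz are k·fs ± 0.3 kHz for integer k ≥ 0.
k=0: 0.3 kHz.
k=1: 48.4 kHz, 49 kHz.
k=2: 97.1 kHz, 97.7 kHz.
k=3: 145.8 kHz, 146.4 kHz.
Within [38.9 kHz, 123.2 kHz]: 48.4 kHz, 49 kHz, 97.1 kHz, 97.7 kHz.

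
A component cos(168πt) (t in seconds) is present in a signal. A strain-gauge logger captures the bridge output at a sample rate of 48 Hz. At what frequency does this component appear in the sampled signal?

12 Hz

ω = 168π rad/s → f = ω/(2π) = 84 Hz.
84 Hz mod fs = 36 Hz.
36 Hz > fs/2 = 24 Hz, folds to fs − 36 Hz = 12 Hz.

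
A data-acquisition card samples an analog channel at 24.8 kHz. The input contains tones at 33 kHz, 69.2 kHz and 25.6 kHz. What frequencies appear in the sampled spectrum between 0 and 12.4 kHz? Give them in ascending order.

fs/2 = 12.4 kHz.
33 kHz mod fs = 8.2 kHz.
8.2 kHz ≤ fs/2 = 12.4 kHz, appears at 8.2 kHz.
69.2 kHz mod fs = 19.6 kHz.
19.6 kHz > fs/2 = 12.4 kHz, folds to fs − 19.6 kHz = 5.2 kHz.
25.6 kHz mod fs = 0.8 kHz.
0.8 kHz ≤ fs/2 = 12.4 kHz, appears at 0.8 kHz.
Distinct values: {0.8 kHz, 5.2 kHz, 8.2 kHz}.

0.8 kHz, 5.2 kHz, 8.2 kHz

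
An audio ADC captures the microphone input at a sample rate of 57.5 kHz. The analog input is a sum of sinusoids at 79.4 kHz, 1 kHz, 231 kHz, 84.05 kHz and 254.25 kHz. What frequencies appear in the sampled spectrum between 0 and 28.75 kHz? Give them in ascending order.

1 kHz, 21.9 kHz, 24.25 kHz, 26.55 kHz

fs/2 = 28.75 kHz.
79.4 kHz mod fs = 21.9 kHz.
21.9 kHz ≤ fs/2 = 28.75 kHz, appears at 21.9 kHz.
1 kHz ≤ fs/2 = 28.75 kHz, passes unchanged.
231 kHz mod fs = 1 kHz.
1 kHz ≤ fs/2 = 28.75 kHz, appears at 1 kHz.
84.05 kHz mod fs = 26.55 kHz.
26.55 kHz ≤ fs/2 = 28.75 kHz, appears at 26.55 kHz.
254.25 kHz mod fs = 24.25 kHz.
24.25 kHz ≤ fs/2 = 28.75 kHz, appears at 24.25 kHz.
Distinct values: {1 kHz, 21.9 kHz, 24.25 kHz, 26.55 kHz}.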